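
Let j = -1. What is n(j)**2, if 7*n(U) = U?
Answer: 1/49 ≈ 0.020408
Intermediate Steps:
n(U) = U/7
n(j)**2 = ((1/7)*(-1))**2 = (-1/7)**2 = 1/49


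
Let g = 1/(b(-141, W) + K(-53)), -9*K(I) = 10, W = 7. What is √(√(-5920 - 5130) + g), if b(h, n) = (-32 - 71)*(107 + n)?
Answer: √(-237798 + 13962441680*I*√442)/52844 ≈ 7.2498 + 7.2498*I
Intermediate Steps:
K(I) = -10/9 (K(I) = -⅑*10 = -10/9)
b(h, n) = -11021 - 103*n (b(h, n) = -103*(107 + n) = -11021 - 103*n)
g = -9/105688 (g = 1/((-11021 - 103*7) - 10/9) = 1/((-11021 - 721) - 10/9) = 1/(-11742 - 10/9) = 1/(-105688/9) = -9/105688 ≈ -8.5156e-5)
√(√(-5920 - 5130) + g) = √(√(-5920 - 5130) - 9/105688) = √(√(-11050) - 9/105688) = √(5*I*√442 - 9/105688) = √(-9/105688 + 5*I*√442)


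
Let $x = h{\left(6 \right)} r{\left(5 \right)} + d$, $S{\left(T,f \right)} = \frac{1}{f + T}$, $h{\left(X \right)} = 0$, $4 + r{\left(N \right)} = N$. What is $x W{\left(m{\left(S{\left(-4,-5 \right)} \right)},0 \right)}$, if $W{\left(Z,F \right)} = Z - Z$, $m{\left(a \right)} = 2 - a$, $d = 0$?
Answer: $0$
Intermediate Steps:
$r{\left(N \right)} = -4 + N$
$S{\left(T,f \right)} = \frac{1}{T + f}$
$W{\left(Z,F \right)} = 0$
$x = 0$ ($x = 0 \left(-4 + 5\right) + 0 = 0 \cdot 1 + 0 = 0 + 0 = 0$)
$x W{\left(m{\left(S{\left(-4,-5 \right)} \right)},0 \right)} = 0 \cdot 0 = 0$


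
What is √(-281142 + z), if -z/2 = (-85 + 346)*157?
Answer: 246*I*√6 ≈ 602.57*I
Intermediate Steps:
z = -81954 (z = -2*(-85 + 346)*157 = -522*157 = -2*40977 = -81954)
√(-281142 + z) = √(-281142 - 81954) = √(-363096) = 246*I*√6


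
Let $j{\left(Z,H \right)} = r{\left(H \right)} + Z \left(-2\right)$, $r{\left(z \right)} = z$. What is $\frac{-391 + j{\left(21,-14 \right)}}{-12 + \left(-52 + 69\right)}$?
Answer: $- \frac{447}{5} \approx -89.4$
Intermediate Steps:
$j{\left(Z,H \right)} = H - 2 Z$ ($j{\left(Z,H \right)} = H + Z \left(-2\right) = H - 2 Z$)
$\frac{-391 + j{\left(21,-14 \right)}}{-12 + \left(-52 + 69\right)} = \frac{-391 - 56}{-12 + \left(-52 + 69\right)} = \frac{-391 - 56}{-12 + 17} = \frac{-391 - 56}{5} = \left(-447\right) \frac{1}{5} = - \frac{447}{5}$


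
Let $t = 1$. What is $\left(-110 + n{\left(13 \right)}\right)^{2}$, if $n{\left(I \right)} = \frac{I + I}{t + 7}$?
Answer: $\frac{182329}{16} \approx 11396.0$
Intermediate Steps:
$n{\left(I \right)} = \frac{I}{4}$ ($n{\left(I \right)} = \frac{I + I}{1 + 7} = \frac{2 I}{8} = 2 I \frac{1}{8} = \frac{I}{4}$)
$\left(-110 + n{\left(13 \right)}\right)^{2} = \left(-110 + \frac{1}{4} \cdot 13\right)^{2} = \left(-110 + \frac{13}{4}\right)^{2} = \left(- \frac{427}{4}\right)^{2} = \frac{182329}{16}$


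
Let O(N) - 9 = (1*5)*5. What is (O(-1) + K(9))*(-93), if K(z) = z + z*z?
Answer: -11532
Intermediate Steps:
K(z) = z + z**2
O(N) = 34 (O(N) = 9 + (1*5)*5 = 9 + 5*5 = 9 + 25 = 34)
(O(-1) + K(9))*(-93) = (34 + 9*(1 + 9))*(-93) = (34 + 9*10)*(-93) = (34 + 90)*(-93) = 124*(-93) = -11532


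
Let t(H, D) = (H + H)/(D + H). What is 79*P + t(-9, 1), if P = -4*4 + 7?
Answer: -2835/4 ≈ -708.75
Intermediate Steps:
t(H, D) = 2*H/(D + H) (t(H, D) = (2*H)/(D + H) = 2*H/(D + H))
P = -9 (P = -16 + 7 = -9)
79*P + t(-9, 1) = 79*(-9) + 2*(-9)/(1 - 9) = -711 + 2*(-9)/(-8) = -711 + 2*(-9)*(-⅛) = -711 + 9/4 = -2835/4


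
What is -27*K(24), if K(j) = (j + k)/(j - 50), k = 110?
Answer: 1809/13 ≈ 139.15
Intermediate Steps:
K(j) = (110 + j)/(-50 + j) (K(j) = (j + 110)/(j - 50) = (110 + j)/(-50 + j))
-27*K(24) = -27*(110 + 24)/(-50 + 24) = -27*134/(-26) = -(-27)*134/26 = -27*(-67/13) = 1809/13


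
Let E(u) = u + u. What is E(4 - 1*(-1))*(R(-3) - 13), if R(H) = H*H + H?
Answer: -70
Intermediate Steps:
R(H) = H + H² (R(H) = H² + H = H + H²)
E(u) = 2*u
E(4 - 1*(-1))*(R(-3) - 13) = (2*(4 - 1*(-1)))*(-3*(1 - 3) - 13) = (2*(4 + 1))*(-3*(-2) - 13) = (2*5)*(6 - 13) = 10*(-7) = -70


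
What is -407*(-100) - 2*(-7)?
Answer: 40714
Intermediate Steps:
-407*(-100) - 2*(-7) = 40700 + 14 = 40714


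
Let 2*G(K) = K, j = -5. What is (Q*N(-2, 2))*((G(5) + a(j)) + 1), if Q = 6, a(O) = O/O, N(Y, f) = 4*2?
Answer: 216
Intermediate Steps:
N(Y, f) = 8
a(O) = 1
G(K) = K/2
(Q*N(-2, 2))*((G(5) + a(j)) + 1) = (6*8)*(((½)*5 + 1) + 1) = 48*((5/2 + 1) + 1) = 48*(7/2 + 1) = 48*(9/2) = 216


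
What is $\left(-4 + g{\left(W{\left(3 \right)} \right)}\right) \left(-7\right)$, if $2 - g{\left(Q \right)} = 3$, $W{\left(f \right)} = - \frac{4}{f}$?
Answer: $35$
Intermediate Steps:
$g{\left(Q \right)} = -1$ ($g{\left(Q \right)} = 2 - 3 = -1$)
$\left(-4 + g{\left(W{\left(3 \right)} \right)}\right) \left(-7\right) = \left(-4 - 1\right) \left(-7\right) = \left(-5\right) \left(-7\right) = 35$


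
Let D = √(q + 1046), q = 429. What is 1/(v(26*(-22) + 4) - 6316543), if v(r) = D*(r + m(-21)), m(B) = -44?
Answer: -6316543/39898163018449 + 3060*√59/39898163018449 ≈ -1.5773e-7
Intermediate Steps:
D = 5*√59 (D = √(429 + 1046) = √1475 = 5*√59 ≈ 38.406)
v(r) = 5*√59*(-44 + r) (v(r) = (5*√59)*(r - 44) = (5*√59)*(-44 + r) = 5*√59*(-44 + r))
1/(v(26*(-22) + 4) - 6316543) = 1/(5*√59*(-44 + (26*(-22) + 4)) - 6316543) = 1/(5*√59*(-44 + (-572 + 4)) - 6316543) = 1/(5*√59*(-44 - 568) - 6316543) = 1/(5*√59*(-612) - 6316543) = 1/(-3060*√59 - 6316543) = 1/(-6316543 - 3060*√59)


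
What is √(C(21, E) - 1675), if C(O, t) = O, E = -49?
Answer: I*√1654 ≈ 40.669*I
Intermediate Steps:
√(C(21, E) - 1675) = √(21 - 1675) = √(-1654) = I*√1654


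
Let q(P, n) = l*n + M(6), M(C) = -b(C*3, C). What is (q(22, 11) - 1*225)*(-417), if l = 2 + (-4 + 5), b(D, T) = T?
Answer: 82566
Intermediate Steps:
l = 3 (l = 2 + 1 = 3)
M(C) = -C
q(P, n) = -6 + 3*n (q(P, n) = 3*n - 1*6 = 3*n - 6 = -6 + 3*n)
(q(22, 11) - 1*225)*(-417) = ((-6 + 3*11) - 1*225)*(-417) = ((-6 + 33) - 225)*(-417) = (27 - 225)*(-417) = -198*(-417) = 82566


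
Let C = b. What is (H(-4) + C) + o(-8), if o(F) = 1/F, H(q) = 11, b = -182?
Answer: -1369/8 ≈ -171.13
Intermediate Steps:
C = -182
(H(-4) + C) + o(-8) = (11 - 182) + 1/(-8) = -171 - ⅛ = -1369/8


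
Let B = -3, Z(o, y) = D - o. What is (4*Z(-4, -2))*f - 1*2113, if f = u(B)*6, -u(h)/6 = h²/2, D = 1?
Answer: -5353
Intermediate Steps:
Z(o, y) = 1 - o
u(h) = -3*h² (u(h) = -6*h²/2 = -3*h²)
f = -162 (f = -3*(-3)²*6 = -3*9*6 = -27*6 = -162)
(4*Z(-4, -2))*f - 1*2113 = (4*(1 - 1*(-4)))*(-162) - 1*2113 = (4*(1 + 4))*(-162) - 2113 = (4*5)*(-162) - 2113 = 20*(-162) - 2113 = -3240 - 2113 = -5353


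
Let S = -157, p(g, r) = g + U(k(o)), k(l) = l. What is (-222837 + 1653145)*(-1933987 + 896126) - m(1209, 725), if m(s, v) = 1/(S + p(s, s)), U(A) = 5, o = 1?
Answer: -1569075161985717/1057 ≈ -1.4845e+12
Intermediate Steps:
p(g, r) = 5 + g (p(g, r) = g + 5 = 5 + g)
m(s, v) = 1/(-152 + s) (m(s, v) = 1/(-157 + (5 + s)) = 1/(-152 + s))
(-222837 + 1653145)*(-1933987 + 896126) - m(1209, 725) = (-222837 + 1653145)*(-1933987 + 896126) - 1/(-152 + 1209) = 1430308*(-1037861) - 1/1057 = -1484460891188 - 1*1/1057 = -1484460891188 - 1/1057 = -1569075161985717/1057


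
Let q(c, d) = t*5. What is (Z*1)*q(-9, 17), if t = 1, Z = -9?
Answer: -45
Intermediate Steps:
q(c, d) = 5 (q(c, d) = 1*5 = 5)
(Z*1)*q(-9, 17) = -9*1*5 = -9*5 = -45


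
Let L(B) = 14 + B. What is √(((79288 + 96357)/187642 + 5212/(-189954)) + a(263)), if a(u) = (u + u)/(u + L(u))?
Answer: √3737302097029743266115/44554185585 ≈ 1.3721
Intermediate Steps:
a(u) = 2*u/(14 + 2*u) (a(u) = (u + u)/(u + (14 + u)) = (2*u)/(14 + 2*u) = 2*u/(14 + 2*u))
√(((79288 + 96357)/187642 + 5212/(-189954)) + a(263)) = √(((79288 + 96357)/187642 + 5212/(-189954)) + 263/(7 + 263)) = √((175645*(1/187642) + 5212*(-1/189954)) + 263/270) = √((175645/187642 - 2606/94977) + 263*(1/270)) = √(16193240113/17821674234 + 263/270) = √(251646532057/133662556755) = √3737302097029743266115/44554185585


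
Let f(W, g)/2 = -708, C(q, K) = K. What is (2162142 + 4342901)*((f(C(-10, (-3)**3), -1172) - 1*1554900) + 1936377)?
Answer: 2472313147623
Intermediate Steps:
f(W, g) = -1416 (f(W, g) = 2*(-708) = -1416)
(2162142 + 4342901)*((f(C(-10, (-3)**3), -1172) - 1*1554900) + 1936377) = (2162142 + 4342901)*((-1416 - 1*1554900) + 1936377) = 6505043*((-1416 - 1554900) + 1936377) = 6505043*(-1556316 + 1936377) = 6505043*380061 = 2472313147623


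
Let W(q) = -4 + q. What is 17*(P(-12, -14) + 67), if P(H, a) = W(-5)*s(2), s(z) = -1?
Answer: 1292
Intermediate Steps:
P(H, a) = 9 (P(H, a) = (-4 - 5)*(-1) = -9*(-1) = 9)
17*(P(-12, -14) + 67) = 17*(9 + 67) = 17*76 = 1292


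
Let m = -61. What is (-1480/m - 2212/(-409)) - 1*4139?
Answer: -102523659/24949 ≈ -4109.3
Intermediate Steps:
(-1480/m - 2212/(-409)) - 1*4139 = (-1480/(-61) - 2212/(-409)) - 1*4139 = (-1480*(-1/61) - 2212*(-1/409)) - 4139 = (1480/61 + 2212/409) - 4139 = 740252/24949 - 4139 = -102523659/24949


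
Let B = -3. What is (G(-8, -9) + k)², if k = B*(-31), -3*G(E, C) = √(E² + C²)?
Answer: (279 - √145)²/9 ≈ 7918.5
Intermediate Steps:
G(E, C) = -√(C² + E²)/3 (G(E, C) = -√(E² + C²)/3 = -√(C² + E²)/3)
k = 93 (k = -3*(-31) = 93)
(G(-8, -9) + k)² = (-√((-9)² + (-8)²)/3 + 93)² = (-√(81 + 64)/3 + 93)² = (-√145/3 + 93)² = (93 - √145/3)²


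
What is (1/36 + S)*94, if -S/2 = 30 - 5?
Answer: -84553/18 ≈ -4697.4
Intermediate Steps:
S = -50 (S = -2*(30 - 5) = -2*25 = -50)
(1/36 + S)*94 = (1/36 - 50)*94 = -1799/36*94 = -84553/18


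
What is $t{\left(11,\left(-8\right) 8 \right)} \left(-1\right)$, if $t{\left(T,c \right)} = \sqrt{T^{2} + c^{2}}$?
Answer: $- \sqrt{4217} \approx -64.938$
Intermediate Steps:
$t{\left(11,\left(-8\right) 8 \right)} \left(-1\right) = \sqrt{11^{2} + \left(\left(-8\right) 8\right)^{2}} \left(-1\right) = \sqrt{121 + \left(-64\right)^{2}} \left(-1\right) = \sqrt{121 + 4096} \left(-1\right) = \sqrt{4217} \left(-1\right) = - \sqrt{4217}$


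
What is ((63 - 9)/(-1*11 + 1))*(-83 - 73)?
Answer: 4212/5 ≈ 842.40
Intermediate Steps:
((63 - 9)/(-1*11 + 1))*(-83 - 73) = (54/(-11 + 1))*(-156) = (54/(-10))*(-156) = (54*(-⅒))*(-156) = -27/5*(-156) = 4212/5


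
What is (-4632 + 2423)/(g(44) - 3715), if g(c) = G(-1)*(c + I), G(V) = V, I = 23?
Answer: 2209/3782 ≈ 0.58408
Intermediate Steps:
g(c) = -23 - c (g(c) = -(c + 23) = -(23 + c) = -23 - c)
(-4632 + 2423)/(g(44) - 3715) = (-4632 + 2423)/((-23 - 1*44) - 3715) = -2209/((-23 - 44) - 3715) = -2209/(-67 - 3715) = -2209/(-3782) = -2209*(-1/3782) = 2209/3782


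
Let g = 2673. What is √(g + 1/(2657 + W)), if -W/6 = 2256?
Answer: √316356598514/10879 ≈ 51.701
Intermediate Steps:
W = -13536 (W = -6*2256 = -13536)
√(g + 1/(2657 + W)) = √(2673 + 1/(2657 - 13536)) = √(2673 + 1/(-10879)) = √(2673 - 1/10879) = √(29079566/10879) = √316356598514/10879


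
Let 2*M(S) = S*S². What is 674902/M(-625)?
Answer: -1349804/244140625 ≈ -0.0055288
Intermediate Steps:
M(S) = S³/2 (M(S) = (S*S²)/2 = S³/2)
674902/M(-625) = 674902/(((½)*(-625)³)) = 674902/(((½)*(-244140625))) = 674902/(-244140625/2) = 674902*(-2/244140625) = -1349804/244140625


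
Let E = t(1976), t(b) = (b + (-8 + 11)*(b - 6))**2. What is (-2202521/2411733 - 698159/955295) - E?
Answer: -13025296028431173482/209446952385 ≈ -6.2189e+7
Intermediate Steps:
t(b) = (-18 + 4*b)**2 (t(b) = (b + 3*(-6 + b))**2 = (b + (-18 + 3*b))**2 = (-18 + 4*b)**2)
E = 62188996 (E = 4*(-9 + 2*1976)**2 = 4*(-9 + 3952)**2 = 4*3943**2 = 4*15547249 = 62188996)
(-2202521/2411733 - 698159/955295) - E = (-2202521/2411733 - 698159/955295) - 1*62188996 = (-2202521*1/2411733 - 698159*1/955295) - 62188996 = (-2202521/2411733 - 63469/86845) - 62188996 = -344348218022/209446952385 - 62188996 = -13025296028431173482/209446952385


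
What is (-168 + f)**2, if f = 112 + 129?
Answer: 5329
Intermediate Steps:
f = 241
(-168 + f)**2 = (-168 + 241)**2 = 73**2 = 5329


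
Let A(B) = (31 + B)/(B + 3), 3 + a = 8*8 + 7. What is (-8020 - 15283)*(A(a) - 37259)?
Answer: 61643192870/71 ≈ 8.6821e+8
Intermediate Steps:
a = 68 (a = -3 + (8*8 + 7) = -3 + (64 + 7) = -3 + 71 = 68)
A(B) = (31 + B)/(3 + B)
(-8020 - 15283)*(A(a) - 37259) = (-8020 - 15283)*((31 + 68)/(3 + 68) - 37259) = -23303*(99/71 - 37259) = -23303*(-2645290/71) = 61643192870/71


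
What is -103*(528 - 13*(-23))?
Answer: -85181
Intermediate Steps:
-103*(528 - 13*(-23)) = -103*(528 + 299) = -103*827 = -85181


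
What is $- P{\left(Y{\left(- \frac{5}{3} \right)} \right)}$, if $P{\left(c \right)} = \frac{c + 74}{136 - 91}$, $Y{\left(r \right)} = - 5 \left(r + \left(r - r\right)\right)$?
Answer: $- \frac{247}{135} \approx -1.8296$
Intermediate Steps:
$Y{\left(r \right)} = - 5 r$ ($Y{\left(r \right)} = - 5 \left(r + 0\right) = - 5 r$)
$P{\left(c \right)} = \frac{74}{45} + \frac{c}{45}$ ($P{\left(c \right)} = \frac{74 + c}{45} = \left(74 + c\right) \frac{1}{45} = \frac{74}{45} + \frac{c}{45}$)
$- P{\left(Y{\left(- \frac{5}{3} \right)} \right)} = - (\frac{74}{45} + \frac{\left(-5\right) \left(- \frac{5}{3}\right)}{45}) = - (\frac{74}{45} + \frac{1}{45} \cdot \frac{25}{3}) = - (\frac{74}{45} + \frac{5}{27}) = \left(-1\right) \frac{247}{135} = - \frac{247}{135}$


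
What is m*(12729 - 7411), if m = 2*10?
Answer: 106360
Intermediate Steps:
m = 20
m*(12729 - 7411) = 20*(12729 - 7411) = 20*5318 = 106360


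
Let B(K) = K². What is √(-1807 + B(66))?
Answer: √2549 ≈ 50.488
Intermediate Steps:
√(-1807 + B(66)) = √(-1807 + 66²) = √(-1807 + 4356) = √2549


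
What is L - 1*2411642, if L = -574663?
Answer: -2986305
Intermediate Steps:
L - 1*2411642 = -574663 - 1*2411642 = -574663 - 2411642 = -2986305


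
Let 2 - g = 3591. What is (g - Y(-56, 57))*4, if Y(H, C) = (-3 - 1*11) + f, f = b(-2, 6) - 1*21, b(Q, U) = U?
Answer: -14240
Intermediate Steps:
f = -15 (f = 6 - 1*21 = 6 - 21 = -15)
g = -3589 (g = 2 - 1*3591 = 2 - 3591 = -3589)
Y(H, C) = -29 (Y(H, C) = (-3 - 1*11) - 15 = (-3 - 11) - 15 = -14 - 15 = -29)
(g - Y(-56, 57))*4 = (-3589 - 1*(-29))*4 = (-3589 + 29)*4 = -3560*4 = -14240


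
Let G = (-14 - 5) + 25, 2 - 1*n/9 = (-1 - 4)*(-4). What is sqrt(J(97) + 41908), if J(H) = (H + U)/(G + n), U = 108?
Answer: sqrt(254960277)/78 ≈ 204.71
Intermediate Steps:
n = -162 (n = 18 - 9*(-1 - 4)*(-4) = 18 - (-45)*(-4) = 18 - 9*20 = 18 - 180 = -162)
G = 6 (G = -19 + 25 = 6)
J(H) = -9/13 - H/156 (J(H) = (H + 108)/(6 - 162) = (108 + H)/(-156) = (108 + H)*(-1/156) = -9/13 - H/156)
sqrt(J(97) + 41908) = sqrt((-9/13 - 1/156*97) + 41908) = sqrt((-9/13 - 97/156) + 41908) = sqrt(-205/156 + 41908) = sqrt(6537443/156) = sqrt(254960277)/78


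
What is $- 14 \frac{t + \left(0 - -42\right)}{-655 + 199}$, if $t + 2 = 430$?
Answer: $\frac{1645}{114} \approx 14.43$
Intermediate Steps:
$t = 428$ ($t = -2 + 430 = 428$)
$- 14 \frac{t + \left(0 - -42\right)}{-655 + 199} = - 14 \frac{428 + \left(0 - -42\right)}{-655 + 199} = - 14 \frac{428 + \left(0 + 42\right)}{-456} = - 14 \left(428 + 42\right) \left(- \frac{1}{456}\right) = - 14 \cdot 470 \left(- \frac{1}{456}\right) = \left(-14\right) \left(- \frac{235}{228}\right) = \frac{1645}{114}$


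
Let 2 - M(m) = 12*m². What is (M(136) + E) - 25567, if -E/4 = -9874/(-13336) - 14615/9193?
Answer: -3793079375948/15324731 ≈ -2.4751e+5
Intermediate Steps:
M(m) = 2 - 12*m²
E = 52066979/15324731 (E = -4*(-9874/(-13336) - 14615/9193) = -4*(-9874*(-1/13336) - 14615*1/9193) = -4*(4937/6668 - 14615/9193) = -4*(-52066979/61298924) = 52066979/15324731 ≈ 3.3976)
(M(136) + E) - 25567 = ((2 - 12*136²) + 52066979/15324731) - 25567 = ((2 - 12*18496) + 52066979/15324731) - 25567 = ((2 - 221952) + 52066979/15324731) - 25567 = (-221950 + 52066979/15324731) - 25567 = -3401271978471/15324731 - 25567 = -3793079375948/15324731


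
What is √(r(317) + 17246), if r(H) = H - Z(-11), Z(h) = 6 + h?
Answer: 12*√122 ≈ 132.54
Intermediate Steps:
r(H) = 5 + H (r(H) = H - (6 - 11) = H - 1*(-5) = H + 5 = 5 + H)
√(r(317) + 17246) = √((5 + 317) + 17246) = √(322 + 17246) = √17568 = 12*√122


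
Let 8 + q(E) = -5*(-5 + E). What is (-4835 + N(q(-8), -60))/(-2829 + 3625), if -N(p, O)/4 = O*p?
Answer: 8845/796 ≈ 11.112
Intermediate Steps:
q(E) = 17 - 5*E (q(E) = -8 - 5*(-5 + E) = -8 + (25 - 5*E) = 17 - 5*E)
N(p, O) = -4*O*p
(-4835 + N(q(-8), -60))/(-2829 + 3625) = (-4835 - 4*(-60)*(17 - 5*(-8)))/(-2829 + 3625) = (-4835 - 4*(-60)*(17 + 40))/796 = (-4835 - 4*(-60)*57)*(1/796) = (-4835 + 13680)*(1/796) = 8845*(1/796) = 8845/796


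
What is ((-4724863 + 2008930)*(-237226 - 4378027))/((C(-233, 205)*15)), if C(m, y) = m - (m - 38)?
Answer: 4178239308683/190 ≈ 2.1991e+10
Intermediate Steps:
C(m, y) = 38 (C(m, y) = m - (-38 + m) = m + (38 - m) = 38)
((-4724863 + 2008930)*(-237226 - 4378027))/((C(-233, 205)*15)) = ((-4724863 + 2008930)*(-237226 - 4378027))/((38*15)) = -2715933*(-4615253)/570 = 12534717926049*(1/570) = 4178239308683/190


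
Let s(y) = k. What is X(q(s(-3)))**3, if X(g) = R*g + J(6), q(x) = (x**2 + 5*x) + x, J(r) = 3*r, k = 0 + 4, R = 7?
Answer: 26463592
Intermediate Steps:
k = 4
s(y) = 4
q(x) = x**2 + 6*x
X(g) = 18 + 7*g (X(g) = 7*g + 3*6 = 7*g + 18 = 18 + 7*g)
X(q(s(-3)))**3 = (18 + 7*(4*(6 + 4)))**3 = (18 + 7*(4*10))**3 = (18 + 7*40)**3 = (18 + 280)**3 = 298**3 = 26463592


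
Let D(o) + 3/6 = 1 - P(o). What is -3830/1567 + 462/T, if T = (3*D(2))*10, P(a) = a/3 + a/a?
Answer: -122572/7835 ≈ -15.644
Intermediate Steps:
P(a) = 1 + a/3 (P(a) = a*(1/3) + 1 = a/3 + 1 = 1 + a/3)
D(o) = -1/2 - o/3 (D(o) = -1/2 + (1 - (1 + o/3)) = -1/2 + (1 + (-1 - o/3)) = -1/2 - o/3)
T = -35 (T = (3*(-1/2 - 1/3*2))*10 = (3*(-1/2 - 2/3))*10 = (3*(-7/6))*10 = -7/2*10 = -35)
-3830/1567 + 462/T = -3830/1567 + 462/(-35) = -3830*1/1567 + 462*(-1/35) = -3830/1567 - 66/5 = -122572/7835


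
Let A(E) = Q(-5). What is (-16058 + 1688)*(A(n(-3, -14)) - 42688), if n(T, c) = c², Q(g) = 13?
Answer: 613239750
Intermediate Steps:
A(E) = 13
(-16058 + 1688)*(A(n(-3, -14)) - 42688) = (-16058 + 1688)*(13 - 42688) = -14370*(-42675) = 613239750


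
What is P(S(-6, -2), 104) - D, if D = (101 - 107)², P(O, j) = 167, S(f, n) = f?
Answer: 131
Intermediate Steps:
D = 36 (D = (-6)² = 36)
P(S(-6, -2), 104) - D = 167 - 1*36 = 167 - 36 = 131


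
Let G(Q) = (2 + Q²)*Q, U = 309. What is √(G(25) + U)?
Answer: 12*√111 ≈ 126.43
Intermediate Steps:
G(Q) = Q*(2 + Q²)
√(G(25) + U) = √(25*(2 + 25²) + 309) = √(25*(2 + 625) + 309) = √(25*627 + 309) = √(15675 + 309) = √15984 = 12*√111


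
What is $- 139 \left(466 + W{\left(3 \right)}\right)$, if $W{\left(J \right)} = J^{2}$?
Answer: $-66025$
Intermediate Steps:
$- 139 \left(466 + W{\left(3 \right)}\right) = - 139 \left(466 + 3^{2}\right) = - 139 \left(466 + 9\right) = \left(-139\right) 475 = -66025$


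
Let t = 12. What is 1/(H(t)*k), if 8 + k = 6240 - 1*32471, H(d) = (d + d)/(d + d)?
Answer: -1/26239 ≈ -3.8111e-5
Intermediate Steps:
H(d) = 1 (H(d) = (2*d)/((2*d)) = (2*d)*(1/(2*d)) = 1)
k = -26239 (k = -8 + (6240 - 1*32471) = -8 + (6240 - 32471) = -8 - 26231 = -26239)
1/(H(t)*k) = 1/(1*(-26239)) = 1/(-26239) = -1/26239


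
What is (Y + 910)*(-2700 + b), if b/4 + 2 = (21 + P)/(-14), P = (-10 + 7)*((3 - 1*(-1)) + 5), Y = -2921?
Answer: 38096384/7 ≈ 5.4423e+6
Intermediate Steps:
P = -27 (P = -3*((3 + 1) + 5) = -3*(4 + 5) = -3*9 = -27)
b = -44/7 (b = -8 + 4*((21 - 27)/(-14)) = -8 + 4*(-1/14*(-6)) = -8 + 4*(3/7) = -8 + 12/7 = -44/7 ≈ -6.2857)
(Y + 910)*(-2700 + b) = (-2921 + 910)*(-2700 - 44/7) = -2011*(-18944/7) = 38096384/7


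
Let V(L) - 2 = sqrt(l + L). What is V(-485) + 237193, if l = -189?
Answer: 237195 + I*sqrt(674) ≈ 2.372e+5 + 25.962*I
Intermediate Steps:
V(L) = 2 + sqrt(-189 + L)
V(-485) + 237193 = (2 + sqrt(-189 - 485)) + 237193 = (2 + sqrt(-674)) + 237193 = (2 + I*sqrt(674)) + 237193 = 237195 + I*sqrt(674)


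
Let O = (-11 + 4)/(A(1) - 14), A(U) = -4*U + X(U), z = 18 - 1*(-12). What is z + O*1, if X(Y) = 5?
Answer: 397/13 ≈ 30.538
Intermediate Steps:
z = 30 (z = 18 + 12 = 30)
A(U) = 5 - 4*U (A(U) = -4*U + 5 = 5 - 4*U)
O = 7/13 (O = (-11 + 4)/((5 - 4*1) - 14) = -7/((5 - 4) - 14) = -7/(1 - 14) = -7/(-13) = -7*(-1/13) = 7/13 ≈ 0.53846)
z + O*1 = 30 + (7/13)*1 = 30 + 7/13 = 397/13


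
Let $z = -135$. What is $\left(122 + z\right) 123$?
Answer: $-1599$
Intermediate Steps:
$\left(122 + z\right) 123 = \left(122 - 135\right) 123 = \left(-13\right) 123 = -1599$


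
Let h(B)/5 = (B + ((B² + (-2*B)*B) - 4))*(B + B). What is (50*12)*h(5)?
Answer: -720000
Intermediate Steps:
h(B) = 10*B*(-4 + B - B²) (h(B) = 5*((B + ((B² + (-2*B)*B) - 4))*(B + B)) = 5*((B + ((B² - 2*B²) - 4))*(2*B)) = 5*((B + (-B² - 4))*(2*B)) = 5*((B + (-4 - B²))*(2*B)) = 5*((-4 + B - B²)*(2*B)) = 5*(2*B*(-4 + B - B²)) = 10*B*(-4 + B - B²))
(50*12)*h(5) = (50*12)*(10*5*(-4 + 5 - 1*5²)) = 600*(10*5*(-4 + 5 - 1*25)) = 600*(10*5*(-4 + 5 - 25)) = 600*(10*5*(-24)) = 600*(-1200) = -720000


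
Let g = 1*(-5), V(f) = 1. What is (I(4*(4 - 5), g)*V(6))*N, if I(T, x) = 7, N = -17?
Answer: -119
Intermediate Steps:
g = -5
(I(4*(4 - 5), g)*V(6))*N = (7*1)*(-17) = 7*(-17) = -119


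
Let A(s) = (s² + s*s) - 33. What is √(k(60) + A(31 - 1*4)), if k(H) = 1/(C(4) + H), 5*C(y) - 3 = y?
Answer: 2*√33576590/307 ≈ 37.749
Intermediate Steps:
C(y) = ⅗ + y/5
k(H) = 1/(7/5 + H) (k(H) = 1/((⅗ + (⅕)*4) + H) = 1/((⅗ + ⅘) + H) = 1/(7/5 + H))
A(s) = -33 + 2*s² (A(s) = (s² + s²) - 33 = 2*s² - 33 = -33 + 2*s²)
√(k(60) + A(31 - 1*4)) = √(5/(7 + 5*60) + (-33 + 2*(31 - 1*4)²)) = √(5/(7 + 300) + (-33 + 2*(31 - 4)²)) = √(5/307 + (-33 + 2*27²)) = √(5*(1/307) + (-33 + 2*729)) = √(5/307 + (-33 + 1458)) = √(5/307 + 1425) = √(437480/307) = 2*√33576590/307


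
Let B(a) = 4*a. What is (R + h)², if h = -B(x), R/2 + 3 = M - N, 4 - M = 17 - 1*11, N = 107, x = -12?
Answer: 30976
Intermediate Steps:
M = -2 (M = 4 - (17 - 1*11) = 4 - (17 - 11) = 4 - 1*6 = 4 - 6 = -2)
R = -224 (R = -6 + 2*(-2 - 1*107) = -6 + 2*(-2 - 107) = -6 + 2*(-109) = -6 - 218 = -224)
h = 48 (h = -4*(-12) = -1*(-48) = 48)
(R + h)² = (-224 + 48)² = (-176)² = 30976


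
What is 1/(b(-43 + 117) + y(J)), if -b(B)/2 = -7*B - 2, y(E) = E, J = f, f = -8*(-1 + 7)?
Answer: 1/992 ≈ 0.0010081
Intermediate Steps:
f = -48 (f = -8*6 = -48)
J = -48
b(B) = 4 + 14*B (b(B) = -2*(-7*B - 2) = -2*(-2 - 7*B) = 4 + 14*B)
1/(b(-43 + 117) + y(J)) = 1/((4 + 14*(-43 + 117)) - 48) = 1/((4 + 14*74) - 48) = 1/((4 + 1036) - 48) = 1/(1040 - 48) = 1/992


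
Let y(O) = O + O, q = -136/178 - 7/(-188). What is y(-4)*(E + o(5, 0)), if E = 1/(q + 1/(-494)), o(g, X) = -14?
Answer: 370421328/3012133 ≈ 122.98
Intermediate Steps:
q = -12161/16732 (q = -136*1/178 - 7*(-1/188) = -68/89 + 7/188 = -12161/16732 ≈ -0.72681)
E = -4132804/3012133 (E = 1/(-12161/16732 + 1/(-494)) = 1/(-12161/16732 - 1/494) = 1/(-3012133/4132804) = -4132804/3012133 ≈ -1.3721)
y(O) = 2*O
y(-4)*(E + o(5, 0)) = (2*(-4))*(-4132804/3012133 - 14) = -8*(-46302666/3012133) = 370421328/3012133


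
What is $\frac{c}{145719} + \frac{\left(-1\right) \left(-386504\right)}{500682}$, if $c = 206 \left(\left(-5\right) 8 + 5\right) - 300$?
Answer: $\frac{1251448918}{1737116199} \approx 0.72042$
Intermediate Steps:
$c = -7510$ ($c = 206 \left(-40 + 5\right) - 300 = 206 \left(-35\right) - 300 = -7210 - 300 = -7510$)
$\frac{c}{145719} + \frac{\left(-1\right) \left(-386504\right)}{500682} = - \frac{7510}{145719} + \frac{\left(-1\right) \left(-386504\right)}{500682} = \left(-7510\right) \frac{1}{145719} + 386504 \cdot \frac{1}{500682} = - \frac{7510}{145719} + \frac{193252}{250341} = \frac{1251448918}{1737116199}$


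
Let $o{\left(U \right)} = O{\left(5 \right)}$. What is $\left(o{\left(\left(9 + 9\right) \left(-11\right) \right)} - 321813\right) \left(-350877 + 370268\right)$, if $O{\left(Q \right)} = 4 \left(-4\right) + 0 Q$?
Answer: $-6240586139$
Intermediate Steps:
$O{\left(Q \right)} = -16$ ($O{\left(Q \right)} = -16 + 0 = -16$)
$o{\left(U \right)} = -16$
$\left(o{\left(\left(9 + 9\right) \left(-11\right) \right)} - 321813\right) \left(-350877 + 370268\right) = \left(-16 - 321813\right) \left(-350877 + 370268\right) = \left(-321829\right) 19391 = -6240586139$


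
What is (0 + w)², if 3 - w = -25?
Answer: 784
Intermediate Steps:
w = 28 (w = 3 - 1*(-25) = 3 + 25 = 28)
(0 + w)² = (0 + 28)² = 28² = 784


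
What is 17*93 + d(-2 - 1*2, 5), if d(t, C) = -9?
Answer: 1572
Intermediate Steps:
17*93 + d(-2 - 1*2, 5) = 17*93 - 9 = 1581 - 9 = 1572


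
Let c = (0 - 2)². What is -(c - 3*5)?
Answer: 11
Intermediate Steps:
c = 4 (c = (-2)² = 4)
-(c - 3*5) = -(4 - 3*5) = -(4 - 15) = -1*(-11) = 11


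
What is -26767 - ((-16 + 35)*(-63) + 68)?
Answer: -25638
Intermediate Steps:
-26767 - ((-16 + 35)*(-63) + 68) = -26767 - (19*(-63) + 68) = -26767 - (-1197 + 68) = -26767 - 1*(-1129) = -26767 + 1129 = -25638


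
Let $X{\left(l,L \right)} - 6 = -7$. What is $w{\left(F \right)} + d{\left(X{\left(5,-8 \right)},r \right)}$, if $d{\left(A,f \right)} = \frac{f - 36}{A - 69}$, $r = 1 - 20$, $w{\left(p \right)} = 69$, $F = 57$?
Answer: $\frac{977}{14} \approx 69.786$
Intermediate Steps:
$X{\left(l,L \right)} = -1$ ($X{\left(l,L \right)} = 6 - 7 = -1$)
$r = -19$ ($r = 1 - 20 = -19$)
$d{\left(A,f \right)} = \frac{-36 + f}{-69 + A}$
$w{\left(F \right)} + d{\left(X{\left(5,-8 \right)},r \right)} = 69 + \frac{-36 - 19}{-69 - 1} = 69 + \frac{1}{-70} \left(-55\right) = 69 - - \frac{11}{14} = 69 + \frac{11}{14} = \frac{977}{14}$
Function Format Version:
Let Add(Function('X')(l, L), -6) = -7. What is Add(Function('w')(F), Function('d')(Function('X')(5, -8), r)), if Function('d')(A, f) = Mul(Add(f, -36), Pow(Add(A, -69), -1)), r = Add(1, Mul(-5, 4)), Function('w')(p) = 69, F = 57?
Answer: Rational(977, 14) ≈ 69.786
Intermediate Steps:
Function('X')(l, L) = -1 (Function('X')(l, L) = Add(6, -7) = -1)
r = -19 (r = Add(1, -20) = -19)
Function('d')(A, f) = Mul(Pow(Add(-69, A), -1), Add(-36, f)) (Function('d')(A, f) = Mul(Add(-36, f), Pow(Add(-69, A), -1)) = Mul(Pow(Add(-69, A), -1), Add(-36, f)))
Add(Function('w')(F), Function('d')(Function('X')(5, -8), r)) = Add(69, Mul(Pow(Add(-69, -1), -1), Add(-36, -19))) = Add(69, Mul(Pow(-70, -1), -55)) = Add(69, Mul(Rational(-1, 70), -55)) = Add(69, Rational(11, 14)) = Rational(977, 14)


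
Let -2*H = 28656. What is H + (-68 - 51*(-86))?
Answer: -10010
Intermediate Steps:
H = -14328 (H = -½*28656 = -14328)
H + (-68 - 51*(-86)) = -14328 + (-68 - 51*(-86)) = -14328 + (-68 + 4386) = -14328 + 4318 = -10010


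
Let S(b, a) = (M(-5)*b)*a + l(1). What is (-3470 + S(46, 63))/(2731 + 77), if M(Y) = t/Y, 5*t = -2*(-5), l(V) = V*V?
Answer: -23141/14040 ≈ -1.6482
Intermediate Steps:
l(V) = V²
t = 2 (t = (-2*(-5))/5 = (⅕)*10 = 2)
M(Y) = 2/Y
S(b, a) = 1 - 2*a*b/5 (S(b, a) = ((2/(-5))*b)*a + 1² = ((2*(-⅕))*b)*a + 1 = (-2*b/5)*a + 1 = -2*a*b/5 + 1 = 1 - 2*a*b/5)
(-3470 + S(46, 63))/(2731 + 77) = (-3470 + (1 - ⅖*63*46))/(2731 + 77) = (-3470 + (1 - 5796/5))/2808 = (-3470 - 5791/5)*(1/2808) = -23141/5*1/2808 = -23141/14040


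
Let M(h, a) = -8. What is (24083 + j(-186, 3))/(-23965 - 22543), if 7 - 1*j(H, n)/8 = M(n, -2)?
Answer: -24203/46508 ≈ -0.52040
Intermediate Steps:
j(H, n) = 120 (j(H, n) = 56 - 8*(-8) = 56 + 64 = 120)
(24083 + j(-186, 3))/(-23965 - 22543) = (24083 + 120)/(-23965 - 22543) = 24203/(-46508) = 24203*(-1/46508) = -24203/46508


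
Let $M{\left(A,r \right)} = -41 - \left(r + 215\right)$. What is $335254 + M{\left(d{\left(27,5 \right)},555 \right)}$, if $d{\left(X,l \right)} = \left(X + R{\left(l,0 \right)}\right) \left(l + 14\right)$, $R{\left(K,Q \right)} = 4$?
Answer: $334443$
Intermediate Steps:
$d{\left(X,l \right)} = \left(4 + X\right) \left(14 + l\right)$ ($d{\left(X,l \right)} = \left(X + 4\right) \left(l + 14\right) = \left(4 + X\right) \left(14 + l\right)$)
$M{\left(A,r \right)} = -256 - r$ ($M{\left(A,r \right)} = -41 - \left(215 + r\right) = -256 - r$)
$335254 + M{\left(d{\left(27,5 \right)},555 \right)} = 335254 - 811 = 334443$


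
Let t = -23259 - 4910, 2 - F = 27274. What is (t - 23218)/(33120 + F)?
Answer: -51387/5848 ≈ -8.7871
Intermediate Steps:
F = -27272 (F = 2 - 1*27274 = 2 - 27274 = -27272)
t = -28169
(t - 23218)/(33120 + F) = (-28169 - 23218)/(33120 - 27272) = -51387/5848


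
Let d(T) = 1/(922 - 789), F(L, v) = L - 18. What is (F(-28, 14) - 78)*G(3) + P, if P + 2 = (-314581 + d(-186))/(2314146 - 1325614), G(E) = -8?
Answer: 32529542292/32868689 ≈ 989.68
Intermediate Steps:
F(L, v) = -18 + L
d(T) = 1/133
P = -76197196/32868689 (P = -2 + (-314581 + 1/133)/(2314146 - 1325614) = -2 - 41839272/133/988532 = -2 - 41839272/133*1/988532 = -2 - 10459818/32868689 = -76197196/32868689 ≈ -2.3182)
(F(-28, 14) - 78)*G(3) + P = ((-18 - 28) - 78)*(-8) - 76197196/32868689 = (-46 - 78)*(-8) - 76197196/32868689 = -124*(-8) - 76197196/32868689 = 992 - 76197196/32868689 = 32529542292/32868689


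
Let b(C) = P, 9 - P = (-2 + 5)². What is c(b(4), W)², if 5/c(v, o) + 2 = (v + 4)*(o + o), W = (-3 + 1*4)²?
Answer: 25/36 ≈ 0.69444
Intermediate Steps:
W = 1 (W = (-3 + 4)² = 1² = 1)
P = 0 (P = 9 - (-2 + 5)² = 9 - 1*3² = 9 - 1*9 = 9 - 9 = 0)
b(C) = 0
c(v, o) = 5/(-2 + 2*o*(4 + v)) (c(v, o) = 5/(-2 + (v + 4)*(o + o)) = 5/(-2 + (4 + v)*(2*o)) = 5/(-2 + 2*o*(4 + v)))
c(b(4), W)² = (5/(2*(-1 + 4*1 + 1*0)))² = (5/(2*(-1 + 4 + 0)))² = ((5/2)/3)² = ((5/2)*(⅓))² = (⅚)² = 25/36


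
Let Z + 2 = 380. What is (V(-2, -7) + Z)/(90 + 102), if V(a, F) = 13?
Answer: 391/192 ≈ 2.0365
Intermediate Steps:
Z = 378 (Z = -2 + 380 = 378)
(V(-2, -7) + Z)/(90 + 102) = (13 + 378)/(90 + 102) = 391/192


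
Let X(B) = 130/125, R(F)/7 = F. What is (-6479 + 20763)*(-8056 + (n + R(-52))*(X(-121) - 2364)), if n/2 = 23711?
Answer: -39711029704528/25 ≈ -1.5884e+12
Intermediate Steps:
n = 47422 (n = 2*23711 = 47422)
R(F) = 7*F
X(B) = 26/25 (X(B) = 130*(1/125) = 26/25)
(-6479 + 20763)*(-8056 + (n + R(-52))*(X(-121) - 2364)) = (-6479 + 20763)*(-8056 + (47422 + 7*(-52))*(26/25 - 2364)) = 14284*(-8056 + (47422 - 364)*(-59074/25)) = 14284*(-8056 + 47058*(-59074/25)) = 14284*(-8056 - 2779904292/25) = 14284*(-2780105692/25) = -39711029704528/25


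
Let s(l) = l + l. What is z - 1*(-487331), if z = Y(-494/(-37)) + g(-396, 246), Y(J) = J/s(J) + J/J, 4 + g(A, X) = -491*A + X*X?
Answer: 1484561/2 ≈ 7.4228e+5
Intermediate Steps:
g(A, X) = -4 + X² - 491*A (g(A, X) = -4 + (-491*A + X*X) = -4 + (-491*A + X²) = -4 + (X² - 491*A) = -4 + X² - 491*A)
s(l) = 2*l
Y(J) = 3/2 (Y(J) = J/((2*J)) + J/J = J*(1/(2*J)) + 1 = ½ + 1 = 3/2)
z = 509899/2 (z = 3/2 + (-4 + 246² - 491*(-396)) = 3/2 + (-4 + 60516 + 194436) = 3/2 + 254948 = 509899/2 ≈ 2.5495e+5)
z - 1*(-487331) = 509899/2 - 1*(-487331) = 509899/2 + 487331 = 1484561/2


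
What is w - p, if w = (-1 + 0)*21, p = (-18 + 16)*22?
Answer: 23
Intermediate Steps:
p = -44 (p = -2*22 = -44)
w = -21 (w = -1*21 = -21)
w - p = -21 - 1*(-44) = -21 + 44 = 23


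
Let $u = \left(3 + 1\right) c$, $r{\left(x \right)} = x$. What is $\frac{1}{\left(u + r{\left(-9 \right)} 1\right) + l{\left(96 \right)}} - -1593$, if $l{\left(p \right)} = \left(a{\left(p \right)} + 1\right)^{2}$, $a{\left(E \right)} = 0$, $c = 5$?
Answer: $\frac{19117}{12} \approx 1593.1$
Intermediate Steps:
$l{\left(p \right)} = 1$ ($l{\left(p \right)} = \left(0 + 1\right)^{2} = 1^{2} = 1$)
$u = 20$ ($u = \left(3 + 1\right) 5 = 4 \cdot 5 = 20$)
$\frac{1}{\left(u + r{\left(-9 \right)} 1\right) + l{\left(96 \right)}} - -1593 = \frac{1}{\left(20 - 9\right) + 1} - -1593 = \frac{1}{\left(20 - 9\right) + 1} + 1593 = \frac{1}{11 + 1} + 1593 = \frac{1}{12} + 1593 = \frac{19117}{12}$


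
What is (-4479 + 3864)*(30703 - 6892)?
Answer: -14643765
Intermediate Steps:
(-4479 + 3864)*(30703 - 6892) = -615*23811 = -14643765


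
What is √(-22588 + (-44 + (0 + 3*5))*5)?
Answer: I*√22733 ≈ 150.77*I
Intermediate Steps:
√(-22588 + (-44 + (0 + 3*5))*5) = √(-22588 + (-44 + (0 + 15))*5) = √(-22588 + (-44 + 15)*5) = √(-22588 - 29*5) = √(-22588 - 145) = √(-22733) = I*√22733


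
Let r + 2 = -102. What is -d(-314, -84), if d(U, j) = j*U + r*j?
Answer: -35112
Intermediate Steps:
r = -104 (r = -2 - 102 = -104)
d(U, j) = -104*j + U*j (d(U, j) = j*U - 104*j = U*j - 104*j = -104*j + U*j)
-d(-314, -84) = -(-84)*(-104 - 314) = -(-84)*(-418) = -1*35112 = -35112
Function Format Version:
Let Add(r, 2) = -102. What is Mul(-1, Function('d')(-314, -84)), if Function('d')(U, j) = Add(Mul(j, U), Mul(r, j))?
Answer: -35112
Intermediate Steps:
r = -104 (r = Add(-2, -102) = -104)
Function('d')(U, j) = Add(Mul(-104, j), Mul(U, j)) (Function('d')(U, j) = Add(Mul(j, U), Mul(-104, j)) = Add(Mul(U, j), Mul(-104, j)) = Add(Mul(-104, j), Mul(U, j)))
Mul(-1, Function('d')(-314, -84)) = Mul(-1, Mul(-84, Add(-104, -314))) = Mul(-1, Mul(-84, -418)) = Mul(-1, 35112) = -35112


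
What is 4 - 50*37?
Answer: -1846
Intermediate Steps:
4 - 50*37 = 4 - 1850 = -1846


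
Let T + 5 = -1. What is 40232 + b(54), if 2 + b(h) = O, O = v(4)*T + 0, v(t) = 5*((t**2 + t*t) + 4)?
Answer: 39150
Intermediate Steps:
T = -6 (T = -5 - 1 = -6)
v(t) = 20 + 10*t**2 (v(t) = 5*((t**2 + t**2) + 4) = 5*(2*t**2 + 4) = 5*(4 + 2*t**2) = 20 + 10*t**2)
O = -1080 (O = (20 + 10*4**2)*(-6) + 0 = (20 + 10*16)*(-6) + 0 = (20 + 160)*(-6) + 0 = 180*(-6) + 0 = -1080 + 0 = -1080)
b(h) = -1082 (b(h) = -2 - 1080 = -1082)
40232 + b(54) = 40232 - 1082 = 39150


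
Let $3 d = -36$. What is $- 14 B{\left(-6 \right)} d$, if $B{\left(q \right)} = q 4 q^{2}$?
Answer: $-145152$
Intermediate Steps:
$d = -12$ ($d = \frac{1}{3} \left(-36\right) = -12$)
$B{\left(q \right)} = 4 q^{3}$ ($B{\left(q \right)} = 4 q q^{2} = 4 q^{3}$)
$- 14 B{\left(-6 \right)} d = - 14 \cdot 4 \left(-6\right)^{3} \left(-12\right) = - 14 \cdot 4 \left(-216\right) \left(-12\right) = \left(-14\right) \left(-864\right) \left(-12\right) = 12096 \left(-12\right) = -145152$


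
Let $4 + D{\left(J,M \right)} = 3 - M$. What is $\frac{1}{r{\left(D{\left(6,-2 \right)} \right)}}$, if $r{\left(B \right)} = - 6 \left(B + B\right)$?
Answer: $- \frac{1}{12} \approx -0.083333$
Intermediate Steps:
$D{\left(J,M \right)} = -1 - M$ ($D{\left(J,M \right)} = -4 - \left(-3 + M\right) = -1 - M$)
$r{\left(B \right)} = - 12 B$ ($r{\left(B \right)} = - 6 \cdot 2 B = - 12 B$)
$\frac{1}{r{\left(D{\left(6,-2 \right)} \right)}} = \frac{1}{\left(-12\right) \left(-1 - -2\right)} = \frac{1}{\left(-12\right) \left(-1 + 2\right)} = \frac{1}{\left(-12\right) 1} = \frac{1}{-12} = - \frac{1}{12}$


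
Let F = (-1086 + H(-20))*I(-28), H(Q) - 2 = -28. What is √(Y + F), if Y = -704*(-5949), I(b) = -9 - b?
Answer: 2*√1041742 ≈ 2041.3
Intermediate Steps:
H(Q) = -26 (H(Q) = 2 - 28 = -26)
F = -21128 (F = (-1086 - 26)*(-9 - 1*(-28)) = -1112*(-9 + 28) = -1112*19 = -21128)
Y = 4188096
√(Y + F) = √(4188096 - 21128) = √4166968 = 2*√1041742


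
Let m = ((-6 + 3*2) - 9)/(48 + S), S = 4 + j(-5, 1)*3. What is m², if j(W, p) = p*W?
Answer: 81/1369 ≈ 0.059167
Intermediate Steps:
j(W, p) = W*p
S = -11 (S = 4 - 5*1*3 = 4 - 5*3 = 4 - 15 = -11)
m = -9/37 (m = ((-6 + 3*2) - 9)/(48 - 11) = ((-6 + 6) - 9)/37 = (0 - 9)*(1/37) = -9*1/37 = -9/37 ≈ -0.24324)
m² = (-9/37)² = 81/1369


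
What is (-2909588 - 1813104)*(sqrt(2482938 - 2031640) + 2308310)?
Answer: -10901437170520 - 4722692*sqrt(451298) ≈ -1.0905e+13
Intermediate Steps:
(-2909588 - 1813104)*(sqrt(2482938 - 2031640) + 2308310) = -4722692*(sqrt(451298) + 2308310) = -4722692*(2308310 + sqrt(451298)) = -10901437170520 - 4722692*sqrt(451298)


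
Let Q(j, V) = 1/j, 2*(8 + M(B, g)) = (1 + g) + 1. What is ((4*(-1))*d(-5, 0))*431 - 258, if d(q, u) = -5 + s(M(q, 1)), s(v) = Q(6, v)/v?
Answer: 327842/39 ≈ 8406.2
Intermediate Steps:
M(B, g) = -7 + g/2 (M(B, g) = -8 + ((1 + g) + 1)/2 = -8 + (2 + g)/2 = -8 + (1 + g/2) = -7 + g/2)
s(v) = 1/(6*v)
d(q, u) = -196/39 (d(q, u) = -5 + 1/(6*(-7 + (1/2)*1)) = -5 + 1/(6*(-7 + 1/2)) = -5 + 1/(6*(-13/2)) = -5 + (1/6)*(-2/13) = -5 - 1/39 = -196/39)
((4*(-1))*d(-5, 0))*431 - 258 = ((4*(-1))*(-196/39))*431 - 258 = -4*(-196/39)*431 - 258 = (784/39)*431 - 258 = 337904/39 - 258 = 327842/39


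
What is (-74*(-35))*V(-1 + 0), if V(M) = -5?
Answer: -12950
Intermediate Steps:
(-74*(-35))*V(-1 + 0) = -74*(-35)*(-5) = 2590*(-5) = -12950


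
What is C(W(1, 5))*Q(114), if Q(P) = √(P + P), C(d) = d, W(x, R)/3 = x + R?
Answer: 36*√57 ≈ 271.79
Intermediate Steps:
W(x, R) = 3*R + 3*x (W(x, R) = 3*(x + R) = 3*(R + x) = 3*R + 3*x)
Q(P) = √2*√P (Q(P) = √(2*P) = √2*√P)
C(W(1, 5))*Q(114) = (3*5 + 3*1)*(√2*√114) = (15 + 3)*(2*√57) = 18*(2*√57) = 36*√57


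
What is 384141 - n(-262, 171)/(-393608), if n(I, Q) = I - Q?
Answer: 151200970295/393608 ≈ 3.8414e+5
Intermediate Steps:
384141 - n(-262, 171)/(-393608) = 384141 - (-262 - 1*171)/(-393608) = 384141 - (-262 - 171)*(-1)/393608 = 384141 - (-433)*(-1)/393608 = 384141 - 1*433/393608 = 384141 - 433/393608 = 151200970295/393608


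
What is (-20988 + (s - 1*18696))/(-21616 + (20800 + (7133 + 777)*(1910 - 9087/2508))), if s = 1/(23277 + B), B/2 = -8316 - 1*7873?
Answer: -7945609870/3019072343143 ≈ -0.0026318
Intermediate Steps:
B = -32378 (B = 2*(-8316 - 1*7873) = 2*(-8316 - 7873) = 2*(-16189) = -32378)
s = -1/9101 (s = 1/(23277 - 32378) = 1/(-9101) = -1/9101 ≈ -0.00010988)
(-20988 + (s - 1*18696))/(-21616 + (20800 + (7133 + 777)*(1910 - 9087/2508))) = (-20988 + (-1/9101 - 1*18696))/(-21616 + (20800 + (7133 + 777)*(1910 - 9087/2508))) = (-20988 + (-1/9101 - 18696))/(-21616 + (20800 + 7910*(1910 - 9087*1/2508))) = (-20988 - 170152297/9101)/(-21616 + (20800 + 7910*(1910 - 3029/836))) = -361164085/(9101*(-21616 + (20800 + 7910*(1593731/836)))) = -361164085/(9101*(-21616 + (20800 + 6303206105/418))) = -361164085/(9101*(-21616 + 6311900505/418)) = -361164085/(9101*6302865017/418) = -361164085/9101*418/6302865017 = -7945609870/3019072343143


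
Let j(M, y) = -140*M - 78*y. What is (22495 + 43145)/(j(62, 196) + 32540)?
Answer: 16410/2143 ≈ 7.6575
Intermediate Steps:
(22495 + 43145)/(j(62, 196) + 32540) = (22495 + 43145)/((-140*62 - 78*196) + 32540) = 65640/((-8680 - 15288) + 32540) = 65640/(-23968 + 32540) = 65640/8572 = 65640*(1/8572) = 16410/2143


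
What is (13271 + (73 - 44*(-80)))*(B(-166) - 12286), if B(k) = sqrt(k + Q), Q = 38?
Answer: -207191104 + 134912*I*sqrt(2) ≈ -2.0719e+8 + 1.9079e+5*I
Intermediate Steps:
B(k) = sqrt(38 + k) (B(k) = sqrt(k + 38) = sqrt(38 + k))
(13271 + (73 - 44*(-80)))*(B(-166) - 12286) = (13271 + (73 - 44*(-80)))*(sqrt(38 - 166) - 12286) = (13271 + (73 + 3520))*(sqrt(-128) - 12286) = (13271 + 3593)*(8*I*sqrt(2) - 12286) = 16864*(-12286 + 8*I*sqrt(2)) = -207191104 + 134912*I*sqrt(2)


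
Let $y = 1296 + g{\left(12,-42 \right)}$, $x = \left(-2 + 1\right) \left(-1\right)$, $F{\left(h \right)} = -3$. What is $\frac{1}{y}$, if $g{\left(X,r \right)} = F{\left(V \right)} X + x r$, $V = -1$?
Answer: $\frac{1}{1218} \approx 0.00082102$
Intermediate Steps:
$x = 1$ ($x = \left(-1\right) \left(-1\right) = 1$)
$g{\left(X,r \right)} = r - 3 X$ ($g{\left(X,r \right)} = - 3 X + 1 r = - 3 X + r = r - 3 X$)
$y = 1218$ ($y = 1296 - 78 = 1218$)
$\frac{1}{y} = \frac{1}{1218}$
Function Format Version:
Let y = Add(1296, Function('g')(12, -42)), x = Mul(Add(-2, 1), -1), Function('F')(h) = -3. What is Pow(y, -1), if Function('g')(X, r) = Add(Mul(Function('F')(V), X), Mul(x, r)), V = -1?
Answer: Rational(1, 1218) ≈ 0.00082102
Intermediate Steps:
x = 1 (x = Mul(-1, -1) = 1)
Function('g')(X, r) = Add(r, Mul(-3, X)) (Function('g')(X, r) = Add(Mul(-3, X), Mul(1, r)) = Add(Mul(-3, X), r) = Add(r, Mul(-3, X)))
y = 1218 (y = Add(1296, Add(-42, Mul(-3, 12))) = Add(1296, Add(-42, -36)) = Add(1296, -78) = 1218)
Pow(y, -1) = Pow(1218, -1) = Rational(1, 1218)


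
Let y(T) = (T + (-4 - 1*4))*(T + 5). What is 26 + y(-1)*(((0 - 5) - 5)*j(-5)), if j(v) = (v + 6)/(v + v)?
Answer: -10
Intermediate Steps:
j(v) = (6 + v)/(2*v) (j(v) = (6 + v)/((2*v)) = (6 + v)*(1/(2*v)) = (6 + v)/(2*v))
y(T) = (-8 + T)*(5 + T) (y(T) = (T + (-4 - 4))*(5 + T) = (T - 8)*(5 + T) = (-8 + T)*(5 + T))
26 + y(-1)*(((0 - 5) - 5)*j(-5)) = 26 + (-40 + (-1)² - 3*(-1))*(((0 - 5) - 5)*((½)*(6 - 5)/(-5))) = 26 + (-40 + 1 + 3)*((-5 - 5)*((½)*(-⅕)*1)) = 26 - (-360)*(-1)/10 = 26 - 36*1 = 26 - 36 = -10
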